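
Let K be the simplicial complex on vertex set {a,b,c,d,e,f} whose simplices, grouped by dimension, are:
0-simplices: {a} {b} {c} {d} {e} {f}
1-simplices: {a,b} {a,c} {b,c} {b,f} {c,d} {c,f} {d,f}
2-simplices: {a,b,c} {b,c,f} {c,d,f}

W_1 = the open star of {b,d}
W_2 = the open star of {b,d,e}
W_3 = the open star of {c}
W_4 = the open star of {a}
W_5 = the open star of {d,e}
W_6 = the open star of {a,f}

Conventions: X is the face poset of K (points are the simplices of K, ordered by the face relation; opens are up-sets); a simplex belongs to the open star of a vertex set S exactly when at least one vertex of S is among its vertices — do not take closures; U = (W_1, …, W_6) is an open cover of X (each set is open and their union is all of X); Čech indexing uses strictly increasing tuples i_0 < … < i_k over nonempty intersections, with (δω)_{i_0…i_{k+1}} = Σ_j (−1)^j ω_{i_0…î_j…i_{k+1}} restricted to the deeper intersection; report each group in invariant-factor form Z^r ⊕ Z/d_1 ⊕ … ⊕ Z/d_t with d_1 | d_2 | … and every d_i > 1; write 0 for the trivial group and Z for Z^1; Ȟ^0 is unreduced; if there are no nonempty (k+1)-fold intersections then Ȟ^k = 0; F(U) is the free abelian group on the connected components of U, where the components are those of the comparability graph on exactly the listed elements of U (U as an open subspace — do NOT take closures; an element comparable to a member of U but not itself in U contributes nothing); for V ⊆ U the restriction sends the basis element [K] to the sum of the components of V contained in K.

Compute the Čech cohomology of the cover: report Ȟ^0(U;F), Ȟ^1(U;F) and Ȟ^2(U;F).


intersection data:
  W1={{b},{d},{a,b},{b,c},{b,f},{c,d},{d,f},{a,b,c},{b,c,f},{c,d,f}} W2={{b},{d},{e},{a,b},{b,c},{b,f},{c,d},{d,f},{a,b,c},{b,c,f},{c,d,f}} W3={{c},{a,c},{b,c},{c,d},{c,f},{a,b,c},{b,c,f},{c,d,f}} W4={{a},{a,b},{a,c},{a,b,c}} W5={{d},{e},{c,d},{d,f},{c,d,f}} W6={{a},{f},{a,b},{a,c},{b,f},{c,f},{d,f},{a,b,c},{b,c,f},{c,d,f}}
  W12={{b},{d},{a,b},{b,c},{b,f},{c,d},{d,f},{a,b,c},{b,c,f},{c,d,f}} W13={{b,c},{c,d},{a,b,c},{b,c,f},{c,d,f}} W14={{a,b},{a,b,c}} W15={{d},{c,d},{d,f},{c,d,f}} W16={{a,b},{b,f},{d,f},{a,b,c},{b,c,f},{c,d,f}} W23={{b,c},{c,d},{a,b,c},{b,c,f},{c,d,f}} W24={{a,b},{a,b,c}} W25={{d},{e},{c,d},{d,f},{c,d,f}} W26={{a,b},{b,f},{d,f},{a,b,c},{b,c,f},{c,d,f}} W34={{a,c},{a,b,c}} W35={{c,d},{c,d,f}} W36={{a,c},{c,f},{a,b,c},{b,c,f},{c,d,f}} W46={{a},{a,b},{a,c},{a,b,c}} W56={{d,f},{c,d,f}}
  W123={{b,c},{c,d},{a,b,c},{b,c,f},{c,d,f}} W124={{a,b},{a,b,c}} W125={{d},{c,d},{d,f},{c,d,f}} W126={{a,b},{b,f},{d,f},{a,b,c},{b,c,f},{c,d,f}} W134={{a,b,c}} W135={{c,d},{c,d,f}} W136={{a,b,c},{b,c,f},{c,d,f}} W146={{a,b},{a,b,c}} W156={{d,f},{c,d,f}} W234={{a,b,c}} W235={{c,d},{c,d,f}} W236={{a,b,c},{b,c,f},{c,d,f}} W246={{a,b},{a,b,c}} W256={{d,f},{c,d,f}} W346={{a,c},{a,b,c}} W356={{c,d,f}}
  W1234={{a,b,c}} W1235={{c,d},{c,d,f}} W1236={{a,b,c},{b,c,f},{c,d,f}} W1246={{a,b},{a,b,c}} W1256={{d,f},{c,d,f}} W1346={{a,b,c}} W1356={{c,d,f}} W2346={{a,b,c}} W2356={{c,d,f}}
  W12346={{a,b,c}} W12356={{c,d,f}}
components per intersection:
  W1: {{b},{a,b},{b,c},{b,f},{a,b,c},{b,c,f}} {{d},{c,d},{d,f},{c,d,f}}
  W2: {{b},{a,b},{b,c},{b,f},{a,b,c},{b,c,f}} {{d},{c,d},{d,f},{c,d,f}} {{e}}
  W3: {{c},{a,c},{b,c},{c,d},{c,f},{a,b,c},{b,c,f},{c,d,f}}
  W4: {{a},{a,b},{a,c},{a,b,c}}
  W5: {{d},{c,d},{d,f},{c,d,f}} {{e}}
  W6: {{a},{a,b},{a,c},{a,b,c}} {{f},{b,f},{c,f},{d,f},{b,c,f},{c,d,f}}
  W12: {{b},{a,b},{b,c},{b,f},{a,b,c},{b,c,f}} {{d},{c,d},{d,f},{c,d,f}}
  W13: {{b,c},{a,b,c},{b,c,f}} {{c,d},{c,d,f}}
  W14: {{a,b},{a,b,c}}
  W15: {{d},{c,d},{d,f},{c,d,f}}
  W16: {{a,b},{a,b,c}} {{b,f},{b,c,f}} {{d,f},{c,d,f}}
  W23: {{b,c},{a,b,c},{b,c,f}} {{c,d},{c,d,f}}
  W24: {{a,b},{a,b,c}}
  W25: {{d},{c,d},{d,f},{c,d,f}} {{e}}
  W26: {{a,b},{a,b,c}} {{b,f},{b,c,f}} {{d,f},{c,d,f}}
  W34: {{a,c},{a,b,c}}
  W35: {{c,d},{c,d,f}}
  W36: {{a,c},{a,b,c}} {{c,f},{b,c,f},{c,d,f}}
  W46: {{a},{a,b},{a,c},{a,b,c}}
  W56: {{d,f},{c,d,f}}
  W123: {{b,c},{a,b,c},{b,c,f}} {{c,d},{c,d,f}}
  W124: {{a,b},{a,b,c}}
  W125: {{d},{c,d},{d,f},{c,d,f}}
  W126: {{a,b},{a,b,c}} {{b,f},{b,c,f}} {{d,f},{c,d,f}}
  W134: {{a,b,c}}
  W135: {{c,d},{c,d,f}}
  W136: {{a,b,c}} {{b,c,f}} {{c,d,f}}
  W146: {{a,b},{a,b,c}}
  W156: {{d,f},{c,d,f}}
  W234: {{a,b,c}}
  W235: {{c,d},{c,d,f}}
  W236: {{a,b,c}} {{b,c,f}} {{c,d,f}}
  W246: {{a,b},{a,b,c}}
  W256: {{d,f},{c,d,f}}
  W346: {{a,c},{a,b,c}}
  W356: {{c,d,f}}
  W1234: {{a,b,c}}
  W1235: {{c,d},{c,d,f}}
  W1236: {{a,b,c}} {{b,c,f}} {{c,d,f}}
  W1246: {{a,b},{a,b,c}}
  W1256: {{d,f},{c,d,f}}
  W1346: {{a,b,c}}
  W1356: {{c,d,f}}
  W2346: {{a,b,c}}
  W2356: {{c,d,f}}
  W12346: {{a,b,c}}
  W12356: {{c,d,f}}
C dims 11,23,23,11; δ0: rk 9, SNF 1^9; δ1: rk 14, SNF 1^14; δ2: rk 9, SNF 1^9
Ȟ^0 = (11 − 9) − 0 = 2, so Ȟ^0 ≅ Z^2
Ȟ^1 = (23 − 14) − 9 = 0, so Ȟ^1 ≅ 0
Ȟ^2 = (23 − 9) − 14 = 0, so Ȟ^2 ≅ 0

Ȟ^0(U;F) ≅ Z^2, Ȟ^1(U;F) ≅ 0, Ȟ^2(U;F) ≅ 0


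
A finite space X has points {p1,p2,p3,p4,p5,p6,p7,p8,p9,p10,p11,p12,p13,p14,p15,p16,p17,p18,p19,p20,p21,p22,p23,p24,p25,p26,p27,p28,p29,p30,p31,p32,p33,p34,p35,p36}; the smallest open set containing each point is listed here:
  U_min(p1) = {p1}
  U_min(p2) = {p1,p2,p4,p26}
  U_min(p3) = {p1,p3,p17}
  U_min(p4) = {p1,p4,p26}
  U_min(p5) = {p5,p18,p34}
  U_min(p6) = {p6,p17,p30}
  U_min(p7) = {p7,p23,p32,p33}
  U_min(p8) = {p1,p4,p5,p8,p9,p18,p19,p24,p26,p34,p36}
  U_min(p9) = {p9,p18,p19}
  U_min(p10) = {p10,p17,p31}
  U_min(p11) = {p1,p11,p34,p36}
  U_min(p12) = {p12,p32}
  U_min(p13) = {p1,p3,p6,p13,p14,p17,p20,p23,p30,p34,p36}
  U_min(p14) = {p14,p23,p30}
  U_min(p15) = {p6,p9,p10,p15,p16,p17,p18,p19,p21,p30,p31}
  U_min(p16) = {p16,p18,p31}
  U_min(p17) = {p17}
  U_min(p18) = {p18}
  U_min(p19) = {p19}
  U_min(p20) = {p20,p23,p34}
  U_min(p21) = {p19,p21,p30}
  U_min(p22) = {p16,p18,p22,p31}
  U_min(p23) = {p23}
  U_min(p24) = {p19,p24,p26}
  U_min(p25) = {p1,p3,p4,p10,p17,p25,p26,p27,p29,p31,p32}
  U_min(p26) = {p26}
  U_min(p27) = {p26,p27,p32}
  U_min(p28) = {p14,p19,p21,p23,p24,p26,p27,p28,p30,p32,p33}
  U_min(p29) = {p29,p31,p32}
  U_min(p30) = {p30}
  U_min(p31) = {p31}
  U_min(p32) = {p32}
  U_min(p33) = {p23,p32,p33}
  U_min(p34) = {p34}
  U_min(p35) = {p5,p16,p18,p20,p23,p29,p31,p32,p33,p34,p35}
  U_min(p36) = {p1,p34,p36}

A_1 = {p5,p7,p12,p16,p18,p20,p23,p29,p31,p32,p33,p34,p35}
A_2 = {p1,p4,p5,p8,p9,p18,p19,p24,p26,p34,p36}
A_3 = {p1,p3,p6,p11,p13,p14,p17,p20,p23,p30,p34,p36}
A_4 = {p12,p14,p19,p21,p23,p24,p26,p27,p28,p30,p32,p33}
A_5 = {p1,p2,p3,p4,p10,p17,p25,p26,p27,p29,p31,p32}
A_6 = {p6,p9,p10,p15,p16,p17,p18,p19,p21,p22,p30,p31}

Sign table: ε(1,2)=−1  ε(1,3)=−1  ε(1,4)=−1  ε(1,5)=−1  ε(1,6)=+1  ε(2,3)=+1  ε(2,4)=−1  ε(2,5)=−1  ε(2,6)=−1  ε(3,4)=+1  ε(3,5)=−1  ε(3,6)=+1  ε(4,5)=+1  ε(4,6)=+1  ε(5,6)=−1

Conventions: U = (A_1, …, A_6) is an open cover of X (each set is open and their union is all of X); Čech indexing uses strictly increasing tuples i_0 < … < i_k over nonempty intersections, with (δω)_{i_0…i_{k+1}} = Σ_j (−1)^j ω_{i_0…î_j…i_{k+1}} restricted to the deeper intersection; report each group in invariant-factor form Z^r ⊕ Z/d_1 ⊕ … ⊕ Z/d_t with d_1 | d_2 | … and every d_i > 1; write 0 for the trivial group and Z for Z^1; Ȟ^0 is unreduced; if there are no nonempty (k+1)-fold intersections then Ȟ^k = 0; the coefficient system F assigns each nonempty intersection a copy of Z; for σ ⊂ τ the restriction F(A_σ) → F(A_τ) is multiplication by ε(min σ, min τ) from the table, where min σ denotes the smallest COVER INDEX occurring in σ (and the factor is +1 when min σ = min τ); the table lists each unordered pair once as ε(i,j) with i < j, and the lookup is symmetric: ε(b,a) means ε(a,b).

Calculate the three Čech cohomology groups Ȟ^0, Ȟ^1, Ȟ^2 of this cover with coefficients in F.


intersection data:
  A12={p5,p18,p34} A13={p20,p23,p34} A14={p12,p23,p32,p33} A15={p29,p31,p32} A16={p16,p18,p31} A23={p1,p34,p36} A24={p19,p24,p26} A25={p1,p4,p26} A26={p9,p18,p19} A34={p14,p23,p30} A35={p1,p3,p17} A36={p6,p17,p30} A45={p26,p27,p32} A46={p19,p21,p30} A56={p10,p17,p31}
  A123={p34} A126={p18} A134={p23} A145={p32} A156={p31} A235={p1} A245={p26} A246={p19} A346={p30} A356={p17}
C dims 6,15,10; δ0: rk 6, SNF 1^5·2; δ1: rk 9, SNF 1^9
Ȟ^0 = (6 − 6) − 0 = 0, so Ȟ^0 ≅ 0
Ȟ^1 = (15 − 9) − 6 = 0 plus torsion [2], so Ȟ^1 ≅ Z/2
Ȟ^2 = (10 − 0) − 9 = 1, so Ȟ^2 ≅ Z

Ȟ^0 ≅ 0, Ȟ^1 ≅ Z/2, Ȟ^2 ≅ Z


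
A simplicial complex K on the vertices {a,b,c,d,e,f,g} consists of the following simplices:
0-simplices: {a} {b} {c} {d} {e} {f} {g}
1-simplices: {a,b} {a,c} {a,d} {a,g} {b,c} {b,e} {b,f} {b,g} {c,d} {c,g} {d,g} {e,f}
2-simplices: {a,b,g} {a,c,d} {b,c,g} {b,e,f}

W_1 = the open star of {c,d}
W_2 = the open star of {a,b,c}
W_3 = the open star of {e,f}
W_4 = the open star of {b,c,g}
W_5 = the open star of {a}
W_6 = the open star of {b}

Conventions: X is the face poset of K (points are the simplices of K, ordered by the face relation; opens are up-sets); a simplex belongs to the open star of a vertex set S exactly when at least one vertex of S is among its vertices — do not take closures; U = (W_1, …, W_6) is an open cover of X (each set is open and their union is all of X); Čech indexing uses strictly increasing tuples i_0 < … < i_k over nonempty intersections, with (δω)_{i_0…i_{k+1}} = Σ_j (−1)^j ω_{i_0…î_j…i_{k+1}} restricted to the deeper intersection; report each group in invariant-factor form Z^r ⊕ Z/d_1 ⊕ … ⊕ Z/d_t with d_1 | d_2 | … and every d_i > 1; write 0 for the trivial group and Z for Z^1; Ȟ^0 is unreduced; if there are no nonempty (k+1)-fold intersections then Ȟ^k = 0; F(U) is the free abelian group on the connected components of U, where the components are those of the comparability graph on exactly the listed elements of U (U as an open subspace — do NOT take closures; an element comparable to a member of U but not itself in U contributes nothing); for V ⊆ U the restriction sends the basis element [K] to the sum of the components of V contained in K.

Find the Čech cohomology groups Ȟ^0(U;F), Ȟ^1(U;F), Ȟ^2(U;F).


Ȟ^0(U;F) ≅ Z,  Ȟ^1(U;F) ≅ Z,  Ȟ^2(U;F) ≅ 0

nerve simplices:
  W1={{c},{d},{a,c},{a,d},{b,c},{c,d},{c,g},{d,g},{a,c,d},{b,c,g}} W2={{a},{b},{c},{a,b},{a,c},{a,d},{a,g},{b,c},{b,e},{b,f},{b,g},{c,d},{c,g},{a,b,g},{a,c,d},{b,c,g},{b,e,f}} W3={{e},{f},{b,e},{b,f},{e,f},{b,e,f}} W4={{b},{c},{g},{a,b},{a,c},{a,g},{b,c},{b,e},{b,f},{b,g},{c,d},{c,g},{d,g},{a,b,g},{a,c,d},{b,c,g},{b,e,f}} W5={{a},{a,b},{a,c},{a,d},{a,g},{a,b,g},{a,c,d}} W6={{b},{a,b},{b,c},{b,e},{b,f},{b,g},{a,b,g},{b,c,g},{b,e,f}}
  W12={{c},{a,c},{a,d},{b,c},{c,d},{c,g},{a,c,d},{b,c,g}} W14={{c},{a,c},{b,c},{c,d},{c,g},{d,g},{a,c,d},{b,c,g}} W15={{a,c},{a,d},{a,c,d}} W16={{b,c},{b,c,g}} W23={{b,e},{b,f},{b,e,f}} W24={{b},{c},{a,b},{a,c},{a,g},{b,c},{b,e},{b,f},{b,g},{c,d},{c,g},{a,b,g},{a,c,d},{b,c,g},{b,e,f}} W25={{a},{a,b},{a,c},{a,d},{a,g},{a,b,g},{a,c,d}} W26={{b},{a,b},{b,c},{b,e},{b,f},{b,g},{a,b,g},{b,c,g},{b,e,f}} W34={{b,e},{b,f},{b,e,f}} W36={{b,e},{b,f},{b,e,f}} W45={{a,b},{a,c},{a,g},{a,b,g},{a,c,d}} W46={{b},{a,b},{b,c},{b,e},{b,f},{b,g},{a,b,g},{b,c,g},{b,e,f}} W56={{a,b},{a,b,g}}
  W124={{c},{a,c},{b,c},{c,d},{c,g},{a,c,d},{b,c,g}} W125={{a,c},{a,d},{a,c,d}} W126={{b,c},{b,c,g}} W145={{a,c},{a,c,d}} W146={{b,c},{b,c,g}} W234={{b,e},{b,f},{b,e,f}} W236={{b,e},{b,f},{b,e,f}} W245={{a,b},{a,c},{a,g},{a,b,g},{a,c,d}} W246={{b},{a,b},{b,c},{b,e},{b,f},{b,g},{a,b,g},{b,c,g},{b,e,f}} W256={{a,b},{a,b,g}} W346={{b,e},{b,f},{b,e,f}} W456={{a,b},{a,b,g}}
  W1245={{a,c},{a,c,d}} W1246={{b,c},{b,c,g}} W2346={{b,e},{b,f},{b,e,f}} W2456={{a,b},{a,b,g}}
components per intersection:
  W1: {{c},{d},{a,c},{a,d},{b,c},{c,d},{c,g},{d,g},{a,c,d},{b,c,g}}
  W2: {{a},{b},{c},{a,b},{a,c},{a,d},{a,g},{b,c},{b,e},{b,f},{b,g},{c,d},{c,g},{a,b,g},{a,c,d},{b,c,g},{b,e,f}}
  W3: {{e},{f},{b,e},{b,f},{e,f},{b,e,f}}
  W4: {{b},{c},{g},{a,b},{a,c},{a,g},{b,c},{b,e},{b,f},{b,g},{c,d},{c,g},{d,g},{a,b,g},{a,c,d},{b,c,g},{b,e,f}}
  W5: {{a},{a,b},{a,c},{a,d},{a,g},{a,b,g},{a,c,d}}
  W6: {{b},{a,b},{b,c},{b,e},{b,f},{b,g},{a,b,g},{b,c,g},{b,e,f}}
  W12: {{c},{a,c},{a,d},{b,c},{c,d},{c,g},{a,c,d},{b,c,g}}
  W14: {{c},{a,c},{b,c},{c,d},{c,g},{a,c,d},{b,c,g}} {{d,g}}
  W15: {{a,c},{a,d},{a,c,d}}
  W16: {{b,c},{b,c,g}}
  W23: {{b,e},{b,f},{b,e,f}}
  W24: {{b},{c},{a,b},{a,c},{a,g},{b,c},{b,e},{b,f},{b,g},{c,d},{c,g},{a,b,g},{a,c,d},{b,c,g},{b,e,f}}
  W25: {{a},{a,b},{a,c},{a,d},{a,g},{a,b,g},{a,c,d}}
  W26: {{b},{a,b},{b,c},{b,e},{b,f},{b,g},{a,b,g},{b,c,g},{b,e,f}}
  W34: {{b,e},{b,f},{b,e,f}}
  W36: {{b,e},{b,f},{b,e,f}}
  W45: {{a,b},{a,g},{a,b,g}} {{a,c},{a,c,d}}
  W46: {{b},{a,b},{b,c},{b,e},{b,f},{b,g},{a,b,g},{b,c,g},{b,e,f}}
  W56: {{a,b},{a,b,g}}
  W124: {{c},{a,c},{b,c},{c,d},{c,g},{a,c,d},{b,c,g}}
  W125: {{a,c},{a,d},{a,c,d}}
  W126: {{b,c},{b,c,g}}
  W145: {{a,c},{a,c,d}}
  W146: {{b,c},{b,c,g}}
  W234: {{b,e},{b,f},{b,e,f}}
  W236: {{b,e},{b,f},{b,e,f}}
  W245: {{a,b},{a,g},{a,b,g}} {{a,c},{a,c,d}}
  W246: {{b},{a,b},{b,c},{b,e},{b,f},{b,g},{a,b,g},{b,c,g},{b,e,f}}
  W256: {{a,b},{a,b,g}}
  W346: {{b,e},{b,f},{b,e,f}}
  W456: {{a,b},{a,b,g}}
  W1245: {{a,c},{a,c,d}}
  W1246: {{b,c},{b,c,g}}
  W2346: {{b,e},{b,f},{b,e,f}}
  W2456: {{a,b},{a,b,g}}
C dims 6,15,13,4; δ0: rk 5, SNF 1^5; δ1: rk 9, SNF 1^9; δ2: rk 4, SNF 1^4
degree 0: 6−5−0 = 1 → Ȟ^0 ≅ Z
degree 1: 15−9−5 = 1 → Ȟ^1 ≅ Z
degree 2: 13−4−9 = 0 → Ȟ^2 ≅ 0


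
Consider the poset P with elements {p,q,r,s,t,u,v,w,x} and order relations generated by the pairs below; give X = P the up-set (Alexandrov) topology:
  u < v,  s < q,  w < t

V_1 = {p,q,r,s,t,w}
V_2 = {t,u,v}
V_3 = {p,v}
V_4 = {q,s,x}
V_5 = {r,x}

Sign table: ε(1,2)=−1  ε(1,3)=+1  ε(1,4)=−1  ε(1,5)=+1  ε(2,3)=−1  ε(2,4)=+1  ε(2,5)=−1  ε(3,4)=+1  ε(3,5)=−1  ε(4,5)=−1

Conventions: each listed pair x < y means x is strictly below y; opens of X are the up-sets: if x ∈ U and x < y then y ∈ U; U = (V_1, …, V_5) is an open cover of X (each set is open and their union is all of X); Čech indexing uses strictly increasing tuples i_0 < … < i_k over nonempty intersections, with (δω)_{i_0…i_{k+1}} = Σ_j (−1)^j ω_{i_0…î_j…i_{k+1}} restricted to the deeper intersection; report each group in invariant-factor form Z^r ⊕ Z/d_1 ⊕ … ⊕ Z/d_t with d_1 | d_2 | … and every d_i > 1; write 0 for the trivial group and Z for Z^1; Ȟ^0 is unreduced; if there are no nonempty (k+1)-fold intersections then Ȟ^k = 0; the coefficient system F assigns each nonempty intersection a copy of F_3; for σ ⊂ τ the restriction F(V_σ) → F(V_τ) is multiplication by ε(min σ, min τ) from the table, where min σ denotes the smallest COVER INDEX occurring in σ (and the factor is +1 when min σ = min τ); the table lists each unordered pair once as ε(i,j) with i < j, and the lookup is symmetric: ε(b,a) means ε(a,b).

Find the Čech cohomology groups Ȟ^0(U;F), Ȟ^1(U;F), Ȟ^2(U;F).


Ȟ^0(U;F) ≅ Z/3; Ȟ^1(U;F) ≅ Z/3 ⊕ Z/3; Ȟ^2(U;F) ≅ 0

cover nerve:
  V12={t} V13={p} V14={q,s} V15={r} V23={v} V45={x}
C dims 5,6; δ0: rk_F3 4
Ȟ^0: (5−4)−0=1 ⇒ Z/3
Ȟ^1: (6−0)−4=2 ⇒ Z/3 ⊕ Z/3
Ȟ^2: (0−0)−0=0 ⇒ 0


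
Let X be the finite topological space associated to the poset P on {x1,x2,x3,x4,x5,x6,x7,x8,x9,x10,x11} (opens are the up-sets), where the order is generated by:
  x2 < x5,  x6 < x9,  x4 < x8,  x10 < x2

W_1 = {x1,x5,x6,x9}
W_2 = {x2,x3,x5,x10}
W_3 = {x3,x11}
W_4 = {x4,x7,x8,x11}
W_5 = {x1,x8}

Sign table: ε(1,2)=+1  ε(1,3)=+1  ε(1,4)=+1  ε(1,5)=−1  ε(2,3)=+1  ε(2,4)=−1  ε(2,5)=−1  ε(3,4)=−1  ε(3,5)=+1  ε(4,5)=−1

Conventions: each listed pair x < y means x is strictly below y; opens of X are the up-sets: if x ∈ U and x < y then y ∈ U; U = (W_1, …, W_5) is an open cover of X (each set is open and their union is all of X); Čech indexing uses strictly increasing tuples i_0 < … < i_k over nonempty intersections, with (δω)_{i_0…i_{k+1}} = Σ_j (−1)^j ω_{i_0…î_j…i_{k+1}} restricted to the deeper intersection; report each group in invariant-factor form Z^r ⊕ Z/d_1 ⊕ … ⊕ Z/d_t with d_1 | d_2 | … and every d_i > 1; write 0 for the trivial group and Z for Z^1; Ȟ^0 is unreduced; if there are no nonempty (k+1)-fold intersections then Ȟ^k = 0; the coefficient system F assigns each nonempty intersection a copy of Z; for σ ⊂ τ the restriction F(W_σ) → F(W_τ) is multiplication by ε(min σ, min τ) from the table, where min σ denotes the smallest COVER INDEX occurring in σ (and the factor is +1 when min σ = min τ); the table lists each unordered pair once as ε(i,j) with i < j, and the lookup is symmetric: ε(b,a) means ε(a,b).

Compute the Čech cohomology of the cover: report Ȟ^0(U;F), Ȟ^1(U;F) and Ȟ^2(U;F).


Ȟ^0(U;F) ≅ 0; Ȟ^1(U;F) ≅ Z/2; Ȟ^2(U;F) ≅ 0

intersection data:
  W12={x5} W15={x1} W23={x3} W34={x11} W45={x8}
C dims 5,5; δ0: rk 5, SNF 1^4·2
Ȟ^0 = (5 − 5) − 0 = 0, so Ȟ^0 ≅ 0
Ȟ^1 = (5 − 0) − 5 = 0 plus torsion [2], so Ȟ^1 ≅ Z/2
Ȟ^2 = (0 − 0) − 0 = 0, so Ȟ^2 ≅ 0


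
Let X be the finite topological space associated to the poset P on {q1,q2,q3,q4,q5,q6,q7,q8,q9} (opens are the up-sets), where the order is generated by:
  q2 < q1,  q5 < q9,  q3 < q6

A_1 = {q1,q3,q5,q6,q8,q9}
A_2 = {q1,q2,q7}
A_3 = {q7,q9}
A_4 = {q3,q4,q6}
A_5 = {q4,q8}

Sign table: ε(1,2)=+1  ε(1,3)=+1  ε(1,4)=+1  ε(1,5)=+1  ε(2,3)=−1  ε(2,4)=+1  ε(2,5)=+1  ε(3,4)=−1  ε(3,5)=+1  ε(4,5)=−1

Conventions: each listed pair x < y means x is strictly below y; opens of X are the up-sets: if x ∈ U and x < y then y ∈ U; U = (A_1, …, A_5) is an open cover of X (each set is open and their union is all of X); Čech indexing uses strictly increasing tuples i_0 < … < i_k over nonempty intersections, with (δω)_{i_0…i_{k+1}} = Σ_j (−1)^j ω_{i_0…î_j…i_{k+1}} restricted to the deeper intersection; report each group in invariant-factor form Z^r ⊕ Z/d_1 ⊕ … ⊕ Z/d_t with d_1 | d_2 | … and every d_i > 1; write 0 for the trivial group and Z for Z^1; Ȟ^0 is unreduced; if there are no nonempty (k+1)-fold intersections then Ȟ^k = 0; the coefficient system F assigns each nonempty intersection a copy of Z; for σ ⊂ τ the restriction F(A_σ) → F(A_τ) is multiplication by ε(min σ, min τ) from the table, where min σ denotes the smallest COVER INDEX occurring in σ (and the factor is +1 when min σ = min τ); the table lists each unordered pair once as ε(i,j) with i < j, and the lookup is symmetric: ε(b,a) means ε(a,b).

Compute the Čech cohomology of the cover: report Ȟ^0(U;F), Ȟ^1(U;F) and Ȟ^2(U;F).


nerve of the cover:
  A12={q1} A13={q9} A14={q3,q6} A15={q8} A23={q7} A45={q4}
C dims 5,6; δ0: rk 5, SNF 1^4·2
Ȟ^0 = (5 − 5) − 0 = 0, so Ȟ^0 ≅ 0
Ȟ^1 = (6 − 0) − 5 = 1 plus torsion [2], so Ȟ^1 ≅ Z ⊕ Z/2
Ȟ^2 = (0 − 0) − 0 = 0, so Ȟ^2 ≅ 0

Ȟ^0 = 0, Ȟ^1 = Z ⊕ Z/2, Ȟ^2 = 0


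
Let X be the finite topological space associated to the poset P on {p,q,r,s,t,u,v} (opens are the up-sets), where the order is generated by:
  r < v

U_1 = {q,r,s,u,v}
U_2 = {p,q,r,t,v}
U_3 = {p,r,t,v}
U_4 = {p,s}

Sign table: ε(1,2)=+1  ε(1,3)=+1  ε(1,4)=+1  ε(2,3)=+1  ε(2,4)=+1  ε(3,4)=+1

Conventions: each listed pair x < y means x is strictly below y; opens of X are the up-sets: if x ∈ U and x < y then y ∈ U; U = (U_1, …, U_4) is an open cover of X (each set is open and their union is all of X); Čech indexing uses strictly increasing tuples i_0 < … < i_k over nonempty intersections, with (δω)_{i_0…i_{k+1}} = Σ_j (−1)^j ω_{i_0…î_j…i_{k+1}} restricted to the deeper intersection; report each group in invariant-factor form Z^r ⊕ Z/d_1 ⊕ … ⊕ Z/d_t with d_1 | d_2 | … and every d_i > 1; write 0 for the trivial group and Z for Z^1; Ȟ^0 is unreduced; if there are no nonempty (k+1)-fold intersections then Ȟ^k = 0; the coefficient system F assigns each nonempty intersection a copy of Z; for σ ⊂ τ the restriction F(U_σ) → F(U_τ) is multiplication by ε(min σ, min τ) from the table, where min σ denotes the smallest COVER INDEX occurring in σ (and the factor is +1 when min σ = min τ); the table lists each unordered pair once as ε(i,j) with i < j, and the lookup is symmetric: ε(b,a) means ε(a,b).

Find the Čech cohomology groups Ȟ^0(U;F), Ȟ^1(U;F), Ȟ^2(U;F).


Ȟ^0 ≅ Z, Ȟ^1 ≅ Z and Ȟ^2 ≅ 0

nonempty overlaps:
  U12={q,r,v} U13={r,v} U14={s} U23={p,r,t,v} U24={p} U34={p}
  U123={r,v} U234={p}
C dims 4,6,2; δ0: rk 3, SNF 1^3; δ1: rk 2, SNF 1^2
degree 0: 4−3−0 = 1 → Ȟ^0 ≅ Z
degree 1: 6−2−3 = 1 → Ȟ^1 ≅ Z
degree 2: 2−0−2 = 0 → Ȟ^2 ≅ 0


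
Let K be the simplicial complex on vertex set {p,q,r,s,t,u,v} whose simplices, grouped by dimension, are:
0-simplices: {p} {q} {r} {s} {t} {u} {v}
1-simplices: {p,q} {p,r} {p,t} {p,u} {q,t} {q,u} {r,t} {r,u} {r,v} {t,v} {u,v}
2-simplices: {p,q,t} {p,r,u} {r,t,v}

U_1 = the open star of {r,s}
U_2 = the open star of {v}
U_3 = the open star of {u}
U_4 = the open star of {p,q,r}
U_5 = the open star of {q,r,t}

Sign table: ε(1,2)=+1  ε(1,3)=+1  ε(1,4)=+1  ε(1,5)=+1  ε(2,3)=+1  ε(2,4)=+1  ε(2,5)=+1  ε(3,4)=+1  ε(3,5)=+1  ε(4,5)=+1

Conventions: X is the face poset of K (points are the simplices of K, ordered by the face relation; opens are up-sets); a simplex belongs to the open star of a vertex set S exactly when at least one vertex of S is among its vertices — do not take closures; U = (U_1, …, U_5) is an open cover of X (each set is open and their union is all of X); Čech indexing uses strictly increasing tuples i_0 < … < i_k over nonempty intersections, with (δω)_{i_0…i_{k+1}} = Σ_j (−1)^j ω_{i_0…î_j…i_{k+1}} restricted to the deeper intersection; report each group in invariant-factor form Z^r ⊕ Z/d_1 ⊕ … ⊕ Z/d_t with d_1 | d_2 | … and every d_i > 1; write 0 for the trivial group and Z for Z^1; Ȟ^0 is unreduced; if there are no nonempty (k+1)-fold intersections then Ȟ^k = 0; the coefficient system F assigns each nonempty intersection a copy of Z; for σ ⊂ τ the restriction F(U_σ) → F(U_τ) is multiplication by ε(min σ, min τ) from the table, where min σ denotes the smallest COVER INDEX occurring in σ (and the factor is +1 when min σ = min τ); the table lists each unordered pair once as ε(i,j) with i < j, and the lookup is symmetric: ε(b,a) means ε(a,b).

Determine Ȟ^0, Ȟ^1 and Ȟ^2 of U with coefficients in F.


Ȟ^0 ≅ Z, Ȟ^1 ≅ Z, Ȟ^2 ≅ 0

nonempty intersections:
  U1={{r},{s},{p,r},{r,t},{r,u},{r,v},{p,r,u},{r,t,v}} U2={{v},{r,v},{t,v},{u,v},{r,t,v}} U3={{u},{p,u},{q,u},{r,u},{u,v},{p,r,u}} U4={{p},{q},{r},{p,q},{p,r},{p,t},{p,u},{q,t},{q,u},{r,t},{r,u},{r,v},{p,q,t},{p,r,u},{r,t,v}} U5={{q},{r},{t},{p,q},{p,r},{p,t},{q,t},{q,u},{r,t},{r,u},{r,v},{t,v},{p,q,t},{p,r,u},{r,t,v}}
  U12={{r,v},{r,t,v}} U13={{r,u},{p,r,u}} U14={{r},{p,r},{r,t},{r,u},{r,v},{p,r,u},{r,t,v}} U15={{r},{p,r},{r,t},{r,u},{r,v},{p,r,u},{r,t,v}} U23={{u,v}} U24={{r,v},{r,t,v}} U25={{r,v},{t,v},{r,t,v}} U34={{p,u},{q,u},{r,u},{p,r,u}} U35={{q,u},{r,u},{p,r,u}} U45={{q},{r},{p,q},{p,r},{p,t},{q,t},{q,u},{r,t},{r,u},{r,v},{p,q,t},{p,r,u},{r,t,v}}
  U124={{r,v},{r,t,v}} U125={{r,v},{r,t,v}} U134={{r,u},{p,r,u}} U135={{r,u},{p,r,u}} U145={{r},{p,r},{r,t},{r,u},{r,v},{p,r,u},{r,t,v}} U245={{r,v},{r,t,v}} U345={{q,u},{r,u},{p,r,u}}
  U1245={{r,v},{r,t,v}} U1345={{r,u},{p,r,u}}
C dims 5,10,7,2; δ0: rk 4, SNF 1^4; δ1: rk 5, SNF 1^5; δ2: rk 2, SNF 1^2
Ȟ^0: (5−4)−0=1 ⇒ Z
Ȟ^1: (10−5)−4=1 ⇒ Z
Ȟ^2: (7−2)−5=0 ⇒ 0


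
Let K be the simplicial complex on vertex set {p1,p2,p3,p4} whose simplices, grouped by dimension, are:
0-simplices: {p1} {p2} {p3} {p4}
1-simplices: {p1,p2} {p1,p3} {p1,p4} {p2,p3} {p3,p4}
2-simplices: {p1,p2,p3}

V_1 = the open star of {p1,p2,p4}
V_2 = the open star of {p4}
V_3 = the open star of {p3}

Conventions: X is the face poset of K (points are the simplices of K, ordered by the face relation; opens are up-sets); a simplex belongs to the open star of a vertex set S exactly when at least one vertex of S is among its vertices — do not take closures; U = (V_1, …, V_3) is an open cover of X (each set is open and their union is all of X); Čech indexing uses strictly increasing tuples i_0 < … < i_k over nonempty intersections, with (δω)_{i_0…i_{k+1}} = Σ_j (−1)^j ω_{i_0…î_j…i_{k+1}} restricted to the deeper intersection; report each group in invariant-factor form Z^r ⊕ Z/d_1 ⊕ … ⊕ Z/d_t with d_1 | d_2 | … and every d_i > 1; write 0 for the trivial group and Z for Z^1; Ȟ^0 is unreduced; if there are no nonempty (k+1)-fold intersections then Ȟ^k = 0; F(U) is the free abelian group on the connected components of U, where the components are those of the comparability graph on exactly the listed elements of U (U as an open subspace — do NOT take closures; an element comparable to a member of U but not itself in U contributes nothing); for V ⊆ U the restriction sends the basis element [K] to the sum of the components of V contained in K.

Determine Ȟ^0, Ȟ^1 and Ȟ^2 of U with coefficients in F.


Ȟ^0 ≅ Z, Ȟ^1 ≅ Z, Ȟ^2 ≅ 0

nerve simplices:
  V1={{p1},{p2},{p4},{p1,p2},{p1,p3},{p1,p4},{p2,p3},{p3,p4},{p1,p2,p3}} V2={{p4},{p1,p4},{p3,p4}} V3={{p3},{p1,p3},{p2,p3},{p3,p4},{p1,p2,p3}}
  V12={{p4},{p1,p4},{p3,p4}} V13={{p1,p3},{p2,p3},{p3,p4},{p1,p2,p3}} V23={{p3,p4}}
  V123={{p3,p4}}
components per intersection:
  V1: {{p1},{p2},{p4},{p1,p2},{p1,p3},{p1,p4},{p2,p3},{p3,p4},{p1,p2,p3}}
  V2: {{p4},{p1,p4},{p3,p4}}
  V3: {{p3},{p1,p3},{p2,p3},{p3,p4},{p1,p2,p3}}
  V12: {{p4},{p1,p4},{p3,p4}}
  V13: {{p1,p3},{p2,p3},{p1,p2,p3}} {{p3,p4}}
  V23: {{p3,p4}}
  V123: {{p3,p4}}
C dims 3,4,1; δ0: rk 2, SNF 1^2; δ1: rk 1, SNF 1^1
degree 0: 3−2−0 = 1 → Ȟ^0 ≅ Z
degree 1: 4−1−2 = 1 → Ȟ^1 ≅ Z
degree 2: 1−0−1 = 0 → Ȟ^2 ≅ 0


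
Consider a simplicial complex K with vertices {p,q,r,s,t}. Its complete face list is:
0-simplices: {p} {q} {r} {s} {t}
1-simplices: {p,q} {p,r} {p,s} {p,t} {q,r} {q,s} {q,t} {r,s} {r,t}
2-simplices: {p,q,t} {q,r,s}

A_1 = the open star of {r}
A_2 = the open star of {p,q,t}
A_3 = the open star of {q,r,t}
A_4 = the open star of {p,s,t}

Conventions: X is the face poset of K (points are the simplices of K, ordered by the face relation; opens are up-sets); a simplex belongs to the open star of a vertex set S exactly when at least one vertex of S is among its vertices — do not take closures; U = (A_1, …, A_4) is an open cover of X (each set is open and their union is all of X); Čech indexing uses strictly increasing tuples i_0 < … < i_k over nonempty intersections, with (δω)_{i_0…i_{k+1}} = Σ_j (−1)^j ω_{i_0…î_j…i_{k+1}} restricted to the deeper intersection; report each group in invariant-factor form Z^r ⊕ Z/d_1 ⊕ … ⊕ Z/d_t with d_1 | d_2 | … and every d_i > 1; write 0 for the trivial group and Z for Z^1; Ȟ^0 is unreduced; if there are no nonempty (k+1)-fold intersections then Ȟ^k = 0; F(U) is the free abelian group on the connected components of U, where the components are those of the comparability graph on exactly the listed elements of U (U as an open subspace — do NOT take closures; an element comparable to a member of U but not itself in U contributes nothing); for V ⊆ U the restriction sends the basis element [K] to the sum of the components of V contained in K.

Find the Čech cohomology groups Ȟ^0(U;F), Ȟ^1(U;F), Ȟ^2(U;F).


Ȟ^0(U;F) ≅ Z, Ȟ^1(U;F) ≅ Z^2, Ȟ^2(U;F) ≅ 0

nonempty overlaps:
  A1={{r},{p,r},{q,r},{r,s},{r,t},{q,r,s}} A2={{p},{q},{t},{p,q},{p,r},{p,s},{p,t},{q,r},{q,s},{q,t},{r,t},{p,q,t},{q,r,s}} A3={{q},{r},{t},{p,q},{p,r},{p,t},{q,r},{q,s},{q,t},{r,s},{r,t},{p,q,t},{q,r,s}} A4={{p},{s},{t},{p,q},{p,r},{p,s},{p,t},{q,s},{q,t},{r,s},{r,t},{p,q,t},{q,r,s}}
  A12={{p,r},{q,r},{r,t},{q,r,s}} A13={{r},{p,r},{q,r},{r,s},{r,t},{q,r,s}} A14={{p,r},{r,s},{r,t},{q,r,s}} A23={{q},{t},{p,q},{p,r},{p,t},{q,r},{q,s},{q,t},{r,t},{p,q,t},{q,r,s}} A24={{p},{t},{p,q},{p,r},{p,s},{p,t},{q,s},{q,t},{r,t},{p,q,t},{q,r,s}} A34={{t},{p,q},{p,r},{p,t},{q,s},{q,t},{r,s},{r,t},{p,q,t},{q,r,s}}
  A123={{p,r},{q,r},{r,t},{q,r,s}} A124={{p,r},{r,t},{q,r,s}} A134={{p,r},{r,s},{r,t},{q,r,s}} A234={{t},{p,q},{p,r},{p,t},{q,s},{q,t},{r,t},{p,q,t},{q,r,s}}
  A1234={{p,r},{r,t},{q,r,s}}
components per intersection:
  A1: {{r},{p,r},{q,r},{r,s},{r,t},{q,r,s}}
  A2: {{p},{q},{t},{p,q},{p,r},{p,s},{p,t},{q,r},{q,s},{q,t},{r,t},{p,q,t},{q,r,s}}
  A3: {{q},{r},{t},{p,q},{p,r},{p,t},{q,r},{q,s},{q,t},{r,s},{r,t},{p,q,t},{q,r,s}}
  A4: {{p},{s},{t},{p,q},{p,r},{p,s},{p,t},{q,s},{q,t},{r,s},{r,t},{p,q,t},{q,r,s}}
  A12: {{p,r}} {{q,r},{q,r,s}} {{r,t}}
  A13: {{r},{p,r},{q,r},{r,s},{r,t},{q,r,s}}
  A14: {{p,r}} {{r,s},{q,r,s}} {{r,t}}
  A23: {{q},{t},{p,q},{p,t},{q,r},{q,s},{q,t},{r,t},{p,q,t},{q,r,s}} {{p,r}}
  A24: {{p},{t},{p,q},{p,r},{p,s},{p,t},{q,t},{r,t},{p,q,t}} {{q,s},{q,r,s}}
  A34: {{t},{p,q},{p,t},{q,t},{r,t},{p,q,t}} {{p,r}} {{q,s},{r,s},{q,r,s}}
  A123: {{p,r}} {{q,r},{q,r,s}} {{r,t}}
  A124: {{p,r}} {{r,t}} {{q,r,s}}
  A134: {{p,r}} {{r,s},{q,r,s}} {{r,t}}
  A234: {{t},{p,q},{p,t},{q,t},{r,t},{p,q,t}} {{p,r}} {{q,s},{q,r,s}}
  A1234: {{p,r}} {{r,t}} {{q,r,s}}
C dims 4,14,12,3; δ0: rk 3, SNF 1^3; δ1: rk 9, SNF 1^9; δ2: rk 3, SNF 1^3
degree 0: 4−3−0 = 1 → Ȟ^0 ≅ Z
degree 1: 14−9−3 = 2 → Ȟ^1 ≅ Z^2
degree 2: 12−3−9 = 0 → Ȟ^2 ≅ 0


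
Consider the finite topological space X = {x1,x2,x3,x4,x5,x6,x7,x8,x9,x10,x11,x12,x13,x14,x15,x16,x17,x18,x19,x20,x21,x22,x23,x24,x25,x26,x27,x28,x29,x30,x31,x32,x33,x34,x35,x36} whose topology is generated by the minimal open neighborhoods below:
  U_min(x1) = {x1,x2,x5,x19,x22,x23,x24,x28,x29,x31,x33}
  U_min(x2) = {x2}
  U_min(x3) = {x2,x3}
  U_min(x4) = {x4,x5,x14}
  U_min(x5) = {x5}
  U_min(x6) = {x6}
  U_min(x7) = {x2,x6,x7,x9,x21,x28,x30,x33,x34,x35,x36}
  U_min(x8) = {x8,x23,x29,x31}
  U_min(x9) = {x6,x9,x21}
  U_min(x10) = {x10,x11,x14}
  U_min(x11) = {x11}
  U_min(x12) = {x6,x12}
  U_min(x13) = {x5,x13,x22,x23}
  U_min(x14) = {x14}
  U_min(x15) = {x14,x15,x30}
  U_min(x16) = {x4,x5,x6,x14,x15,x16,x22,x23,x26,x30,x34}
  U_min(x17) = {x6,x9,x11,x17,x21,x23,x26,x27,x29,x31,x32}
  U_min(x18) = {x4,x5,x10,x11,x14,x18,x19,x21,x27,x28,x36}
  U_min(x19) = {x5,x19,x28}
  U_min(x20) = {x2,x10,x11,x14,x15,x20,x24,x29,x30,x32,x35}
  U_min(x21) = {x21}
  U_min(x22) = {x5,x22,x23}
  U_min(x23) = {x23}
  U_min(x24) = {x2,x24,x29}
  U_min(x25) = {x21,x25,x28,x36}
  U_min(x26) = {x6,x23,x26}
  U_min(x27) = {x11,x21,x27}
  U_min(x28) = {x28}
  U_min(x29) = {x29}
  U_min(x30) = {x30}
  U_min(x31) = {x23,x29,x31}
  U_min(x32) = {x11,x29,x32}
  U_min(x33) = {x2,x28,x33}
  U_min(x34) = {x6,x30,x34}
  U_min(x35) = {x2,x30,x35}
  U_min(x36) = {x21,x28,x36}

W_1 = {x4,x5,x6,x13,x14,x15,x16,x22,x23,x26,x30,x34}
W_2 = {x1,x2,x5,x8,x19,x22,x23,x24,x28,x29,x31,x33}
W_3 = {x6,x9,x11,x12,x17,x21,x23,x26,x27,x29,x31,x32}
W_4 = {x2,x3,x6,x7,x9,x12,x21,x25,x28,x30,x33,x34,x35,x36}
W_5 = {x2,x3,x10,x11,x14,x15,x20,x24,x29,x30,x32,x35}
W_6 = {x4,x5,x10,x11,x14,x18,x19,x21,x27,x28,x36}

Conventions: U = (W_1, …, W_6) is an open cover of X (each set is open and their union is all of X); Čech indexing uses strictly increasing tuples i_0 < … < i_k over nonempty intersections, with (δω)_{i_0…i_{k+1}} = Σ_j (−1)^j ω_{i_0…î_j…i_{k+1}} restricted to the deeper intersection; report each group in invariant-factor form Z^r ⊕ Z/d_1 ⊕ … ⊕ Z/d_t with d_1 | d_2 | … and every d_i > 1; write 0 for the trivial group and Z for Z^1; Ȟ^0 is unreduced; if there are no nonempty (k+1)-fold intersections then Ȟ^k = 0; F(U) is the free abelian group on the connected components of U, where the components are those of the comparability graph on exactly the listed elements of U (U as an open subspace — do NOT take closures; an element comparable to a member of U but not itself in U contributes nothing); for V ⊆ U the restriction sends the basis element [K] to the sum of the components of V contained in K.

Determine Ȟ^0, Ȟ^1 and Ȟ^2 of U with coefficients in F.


Ȟ^0 = Z, Ȟ^1 = 0, Ȟ^2 = Z/2

cover nerve:
  W12={x5,x22,x23} W13={x6,x23,x26} W14={x6,x30,x34} W15={x14,x15,x30} W16={x4,x5,x14} W23={x23,x29,x31} W24={x2,x28,x33} W25={x2,x24,x29} W26={x5,x19,x28} W34={x6,x9,x12,x21} W35={x11,x29,x32} W36={x11,x21,x27} W45={x2,x3,x30,x35} W46={x21,x28,x36} W56={x10,x11,x14}
  W123={x23} W126={x5} W134={x6} W145={x30} W156={x14} W235={x29} W245={x2} W246={x28} W346={x21} W356={x11}
components per intersection:
  W1: {x4,x5,x6,x13,x14,x15,x16,x22,x23,x26,x30,x34}
  W2: {x1,x2,x5,x8,x19,x22,x23,x24,x28,x29,x31,x33}
  W3: {x6,x9,x11,x12,x17,x21,x23,x26,x27,x29,x31,x32}
  W4: {x2,x3,x6,x7,x9,x12,x21,x25,x28,x30,x33,x34,x35,x36}
  W5: {x2,x3,x10,x11,x14,x15,x20,x24,x29,x30,x32,x35}
  W6: {x4,x5,x10,x11,x14,x18,x19,x21,x27,x28,x36}
  W12: {x5,x22,x23}
  W13: {x6,x23,x26}
  W14: {x6,x30,x34}
  W15: {x14,x15,x30}
  W16: {x4,x5,x14}
  W23: {x23,x29,x31}
  W24: {x2,x28,x33}
  W25: {x2,x24,x29}
  W26: {x5,x19,x28}
  W34: {x6,x9,x12,x21}
  W35: {x11,x29,x32}
  W36: {x11,x21,x27}
  W45: {x2,x3,x30,x35}
  W46: {x21,x28,x36}
  W56: {x10,x11,x14}
  W123: {x23}
  W126: {x5}
  W134: {x6}
  W145: {x30}
  W156: {x14}
  W235: {x29}
  W245: {x2}
  W246: {x28}
  W346: {x21}
  W356: {x11}
C dims 6,15,10; δ0: rk 5, SNF 1^5; δ1: rk 10, SNF 1^9·2
Ȟ^0: (6−5)−0=1 ⇒ Z
Ȟ^1: (15−10)−5=0 ⇒ 0
Ȟ^2: (10−0)−10=0 plus torsion [2] ⇒ Z/2


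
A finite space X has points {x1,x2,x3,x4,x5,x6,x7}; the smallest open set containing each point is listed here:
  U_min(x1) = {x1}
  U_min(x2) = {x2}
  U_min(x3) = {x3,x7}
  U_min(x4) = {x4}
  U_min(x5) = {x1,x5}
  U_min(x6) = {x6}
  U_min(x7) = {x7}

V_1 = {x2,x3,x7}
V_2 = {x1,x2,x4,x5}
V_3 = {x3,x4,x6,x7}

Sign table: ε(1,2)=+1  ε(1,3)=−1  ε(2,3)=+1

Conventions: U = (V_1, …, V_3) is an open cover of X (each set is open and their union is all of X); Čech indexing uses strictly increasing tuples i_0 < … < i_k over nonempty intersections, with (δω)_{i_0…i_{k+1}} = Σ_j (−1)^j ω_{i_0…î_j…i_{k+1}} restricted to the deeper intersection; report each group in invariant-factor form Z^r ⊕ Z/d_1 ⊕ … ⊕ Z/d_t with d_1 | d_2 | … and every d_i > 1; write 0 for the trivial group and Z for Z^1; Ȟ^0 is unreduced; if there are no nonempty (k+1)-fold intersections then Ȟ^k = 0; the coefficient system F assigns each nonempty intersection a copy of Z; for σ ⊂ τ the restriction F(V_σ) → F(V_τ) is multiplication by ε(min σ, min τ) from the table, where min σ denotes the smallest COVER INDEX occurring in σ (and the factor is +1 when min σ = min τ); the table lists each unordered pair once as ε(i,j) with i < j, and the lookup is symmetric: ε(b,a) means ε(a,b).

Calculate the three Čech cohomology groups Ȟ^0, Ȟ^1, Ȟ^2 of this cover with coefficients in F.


nerve simplices:
  V12={x2} V13={x3,x7} V23={x4}
C dims 3,3; δ0: rk 3, SNF 1^2·2
degree 0: 3−3−0 = 0 → Ȟ^0 ≅ 0
degree 1: 3−0−3 = 0 plus torsion [2] → Ȟ^1 ≅ Z/2
degree 2: 0−0−0 = 0 → Ȟ^2 ≅ 0

Ȟ^0 ≅ 0, Ȟ^1 ≅ Z/2 and Ȟ^2 ≅ 0


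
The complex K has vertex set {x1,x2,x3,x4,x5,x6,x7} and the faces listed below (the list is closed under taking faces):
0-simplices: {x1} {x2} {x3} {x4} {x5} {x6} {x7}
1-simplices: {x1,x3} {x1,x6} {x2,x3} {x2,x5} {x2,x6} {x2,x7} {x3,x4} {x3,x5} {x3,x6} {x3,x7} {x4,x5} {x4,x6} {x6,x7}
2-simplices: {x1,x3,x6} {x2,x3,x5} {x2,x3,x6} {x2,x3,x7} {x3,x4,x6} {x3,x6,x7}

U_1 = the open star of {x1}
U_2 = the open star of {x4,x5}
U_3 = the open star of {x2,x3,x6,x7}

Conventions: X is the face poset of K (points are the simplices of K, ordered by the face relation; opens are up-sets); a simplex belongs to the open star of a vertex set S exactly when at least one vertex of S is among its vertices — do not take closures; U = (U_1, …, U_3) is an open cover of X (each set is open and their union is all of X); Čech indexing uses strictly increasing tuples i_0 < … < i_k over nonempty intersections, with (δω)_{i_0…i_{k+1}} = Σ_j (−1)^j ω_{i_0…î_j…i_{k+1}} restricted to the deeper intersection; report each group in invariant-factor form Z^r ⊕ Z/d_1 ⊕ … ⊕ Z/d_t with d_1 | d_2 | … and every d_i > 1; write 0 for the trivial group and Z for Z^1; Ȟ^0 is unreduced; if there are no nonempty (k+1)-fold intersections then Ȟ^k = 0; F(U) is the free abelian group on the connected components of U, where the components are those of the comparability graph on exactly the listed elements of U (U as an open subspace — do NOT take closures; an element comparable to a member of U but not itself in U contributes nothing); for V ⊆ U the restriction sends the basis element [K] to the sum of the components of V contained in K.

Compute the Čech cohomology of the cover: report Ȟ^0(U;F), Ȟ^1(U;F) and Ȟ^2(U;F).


cover nerve:
  U1={{x1},{x1,x3},{x1,x6},{x1,x3,x6}} U2={{x4},{x5},{x2,x5},{x3,x4},{x3,x5},{x4,x5},{x4,x6},{x2,x3,x5},{x3,x4,x6}} U3={{x2},{x3},{x6},{x7},{x1,x3},{x1,x6},{x2,x3},{x2,x5},{x2,x6},{x2,x7},{x3,x4},{x3,x5},{x3,x6},{x3,x7},{x4,x6},{x6,x7},{x1,x3,x6},{x2,x3,x5},{x2,x3,x6},{x2,x3,x7},{x3,x4,x6},{x3,x6,x7}}
  U13={{x1,x3},{x1,x6},{x1,x3,x6}} U23={{x2,x5},{x3,x4},{x3,x5},{x4,x6},{x2,x3,x5},{x3,x4,x6}}
components per intersection:
  U1: {{x1},{x1,x3},{x1,x6},{x1,x3,x6}}
  U2: {{x4},{x5},{x2,x5},{x3,x4},{x3,x5},{x4,x5},{x4,x6},{x2,x3,x5},{x3,x4,x6}}
  U3: {{x2},{x3},{x6},{x7},{x1,x3},{x1,x6},{x2,x3},{x2,x5},{x2,x6},{x2,x7},{x3,x4},{x3,x5},{x3,x6},{x3,x7},{x4,x6},{x6,x7},{x1,x3,x6},{x2,x3,x5},{x2,x3,x6},{x2,x3,x7},{x3,x4,x6},{x3,x6,x7}}
  U13: {{x1,x3},{x1,x6},{x1,x3,x6}}
  U23: {{x2,x5},{x3,x5},{x2,x3,x5}} {{x3,x4},{x4,x6},{x3,x4,x6}}
C dims 3,3; δ0: rk 2, SNF 1^2
Ȟ^0: (3−2)−0=1 ⇒ Z
Ȟ^1: (3−0)−2=1 ⇒ Z
Ȟ^2: (0−0)−0=0 ⇒ 0

Ȟ^0 ≅ Z,  Ȟ^1 ≅ Z,  Ȟ^2 ≅ 0


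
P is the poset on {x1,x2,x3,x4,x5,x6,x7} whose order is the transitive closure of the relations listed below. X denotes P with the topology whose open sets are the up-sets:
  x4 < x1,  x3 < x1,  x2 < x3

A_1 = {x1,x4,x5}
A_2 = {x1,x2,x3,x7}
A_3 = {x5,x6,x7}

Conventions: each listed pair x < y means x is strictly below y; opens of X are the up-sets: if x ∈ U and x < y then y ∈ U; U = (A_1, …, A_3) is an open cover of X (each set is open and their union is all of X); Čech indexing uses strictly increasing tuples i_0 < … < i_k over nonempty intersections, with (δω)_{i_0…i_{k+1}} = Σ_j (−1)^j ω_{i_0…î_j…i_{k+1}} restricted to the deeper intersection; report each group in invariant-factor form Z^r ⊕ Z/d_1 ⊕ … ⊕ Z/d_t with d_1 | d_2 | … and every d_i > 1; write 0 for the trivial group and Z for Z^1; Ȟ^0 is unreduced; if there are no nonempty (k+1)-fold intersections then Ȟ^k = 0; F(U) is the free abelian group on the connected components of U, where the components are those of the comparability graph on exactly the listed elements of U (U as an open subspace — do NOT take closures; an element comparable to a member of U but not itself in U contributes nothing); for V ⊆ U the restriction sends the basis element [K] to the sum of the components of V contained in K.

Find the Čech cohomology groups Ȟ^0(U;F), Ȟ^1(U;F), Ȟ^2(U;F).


nerve simplices:
  A12={x1} A13={x5} A23={x7}
components per intersection:
  A1: {x1,x4} {x5}
  A2: {x1,x2,x3} {x7}
  A3: {x5} {x6} {x7}
  A12: {x1}
  A13: {x5}
  A23: {x7}
C dims 7,3; δ0: rk 3, SNF 1^3
degree 0: 7−3−0 = 4 → Ȟ^0 ≅ Z^4
degree 1: 3−0−3 = 0 → Ȟ^1 ≅ 0
degree 2: 0−0−0 = 0 → Ȟ^2 ≅ 0

Ȟ^0 ≅ Z^4,  Ȟ^1 ≅ 0,  Ȟ^2 ≅ 0


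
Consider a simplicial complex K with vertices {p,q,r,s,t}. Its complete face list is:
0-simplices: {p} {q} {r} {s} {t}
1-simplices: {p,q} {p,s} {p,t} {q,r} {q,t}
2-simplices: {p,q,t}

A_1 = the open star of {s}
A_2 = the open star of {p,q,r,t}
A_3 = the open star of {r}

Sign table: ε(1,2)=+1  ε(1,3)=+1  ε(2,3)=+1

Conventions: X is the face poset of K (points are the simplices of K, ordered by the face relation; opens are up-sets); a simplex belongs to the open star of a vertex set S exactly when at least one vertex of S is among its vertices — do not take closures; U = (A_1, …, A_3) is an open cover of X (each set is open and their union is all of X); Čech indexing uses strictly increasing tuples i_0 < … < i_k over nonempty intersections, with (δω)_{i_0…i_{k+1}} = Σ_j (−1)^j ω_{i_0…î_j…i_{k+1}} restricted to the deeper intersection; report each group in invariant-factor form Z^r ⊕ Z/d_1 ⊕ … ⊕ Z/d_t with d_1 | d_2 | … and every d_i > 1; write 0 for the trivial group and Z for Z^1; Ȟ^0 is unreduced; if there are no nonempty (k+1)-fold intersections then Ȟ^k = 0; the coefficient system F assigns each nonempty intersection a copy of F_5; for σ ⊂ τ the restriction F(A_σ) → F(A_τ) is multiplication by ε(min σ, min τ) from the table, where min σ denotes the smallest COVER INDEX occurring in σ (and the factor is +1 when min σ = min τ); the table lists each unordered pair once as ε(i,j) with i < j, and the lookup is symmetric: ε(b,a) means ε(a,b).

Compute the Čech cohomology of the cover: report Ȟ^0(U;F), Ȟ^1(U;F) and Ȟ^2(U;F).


Ȟ^0 ≅ Z/5, Ȟ^1 ≅ 0 and Ȟ^2 ≅ 0

intersection data:
  A1={{s},{p,s}} A2={{p},{q},{r},{t},{p,q},{p,s},{p,t},{q,r},{q,t},{p,q,t}} A3={{r},{q,r}}
  A12={{p,s}} A23={{r},{q,r}}
C dims 3,2; δ0: rk_F5 2
Ȟ^0 = (3 − 2) − 0 = 1, so Ȟ^0 ≅ Z/5
Ȟ^1 = (2 − 0) − 2 = 0, so Ȟ^1 ≅ 0
Ȟ^2 = (0 − 0) − 0 = 0, so Ȟ^2 ≅ 0
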